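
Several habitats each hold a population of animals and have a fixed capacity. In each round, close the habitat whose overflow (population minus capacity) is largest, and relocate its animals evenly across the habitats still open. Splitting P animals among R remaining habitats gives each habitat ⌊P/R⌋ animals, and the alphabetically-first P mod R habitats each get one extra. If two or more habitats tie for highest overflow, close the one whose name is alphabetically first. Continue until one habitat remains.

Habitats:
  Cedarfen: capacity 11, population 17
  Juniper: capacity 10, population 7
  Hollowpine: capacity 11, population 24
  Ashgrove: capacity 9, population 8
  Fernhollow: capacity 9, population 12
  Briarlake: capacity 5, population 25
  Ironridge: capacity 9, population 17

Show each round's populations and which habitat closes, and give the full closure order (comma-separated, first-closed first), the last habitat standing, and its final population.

Round 1: Ashgrove=8 Briarlake=25 Cedarfen=17 Fernhollow=12 Hollowpine=24 Ironridge=17 Juniper=7 → close Briarlake (overflow 20)
  25÷6 = 4 each, +1 to first 1
Round 2: Ashgrove=13 Cedarfen=21 Fernhollow=16 Hollowpine=28 Ironridge=21 Juniper=11 → close Hollowpine (overflow 17)
  28÷5 = 5 each, +1 to first 3
Round 3: Ashgrove=19 Cedarfen=27 Fernhollow=22 Ironridge=26 Juniper=16 → close Ironridge (overflow 17)
  26÷4 = 6 each, +1 to first 2
Round 4: Ashgrove=26 Cedarfen=34 Fernhollow=28 Juniper=22 → close Cedarfen (overflow 23)
  34÷3 = 11 each, +1 to first 1
Round 5: Ashgrove=38 Fernhollow=39 Juniper=33 → close Fernhollow (overflow 30)
  39÷2 = 19 each, +1 to first 1
Round 6: Ashgrove=58 Juniper=52 → close Ashgrove (overflow 49)
  58÷1 = 58 each, +1 to first 0

Closure order: Briarlake, Hollowpine, Ironridge, Cedarfen, Fernhollow, Ashgrove
Last habitat: Juniper with 110 animals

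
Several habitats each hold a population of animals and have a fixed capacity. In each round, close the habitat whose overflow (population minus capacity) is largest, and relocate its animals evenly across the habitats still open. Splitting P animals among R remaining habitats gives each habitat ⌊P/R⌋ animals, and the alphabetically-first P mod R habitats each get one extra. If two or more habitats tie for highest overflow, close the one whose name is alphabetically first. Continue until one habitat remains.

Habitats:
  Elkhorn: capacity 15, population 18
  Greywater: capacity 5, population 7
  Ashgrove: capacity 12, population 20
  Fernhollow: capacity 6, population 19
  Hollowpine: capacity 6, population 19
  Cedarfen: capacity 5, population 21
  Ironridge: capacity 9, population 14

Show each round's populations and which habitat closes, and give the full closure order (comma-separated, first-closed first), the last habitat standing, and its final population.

Closure order: Cedarfen, Fernhollow, Hollowpine, Ashgrove, Elkhorn, Ironridge
Last habitat: Greywater with 118 animals

Round 1: Ashgrove=20 Cedarfen=21 Elkhorn=18 Fernhollow=19 Greywater=7 Hollowpine=19 Ironridge=14 → close Cedarfen (overflow 16)
  21÷6 = 3 each, +1 to first 3
Round 2: Ashgrove=24 Elkhorn=22 Fernhollow=23 Greywater=10 Hollowpine=22 Ironridge=17 → close Fernhollow (overflow 17)
  23÷5 = 4 each, +1 to first 3
Round 3: Ashgrove=29 Elkhorn=27 Greywater=15 Hollowpine=26 Ironridge=21 → close Hollowpine (overflow 20)
  26÷4 = 6 each, +1 to first 2
Round 4: Ashgrove=36 Elkhorn=34 Greywater=21 Ironridge=27 → close Ashgrove (overflow 24)
  36÷3 = 12 each, +1 to first 0
Round 5: Elkhorn=46 Greywater=33 Ironridge=39 → close Elkhorn (overflow 31)
  46÷2 = 23 each, +1 to first 0
Round 6: Greywater=56 Ironridge=62 → close Ironridge (overflow 53)
  62÷1 = 62 each, +1 to first 0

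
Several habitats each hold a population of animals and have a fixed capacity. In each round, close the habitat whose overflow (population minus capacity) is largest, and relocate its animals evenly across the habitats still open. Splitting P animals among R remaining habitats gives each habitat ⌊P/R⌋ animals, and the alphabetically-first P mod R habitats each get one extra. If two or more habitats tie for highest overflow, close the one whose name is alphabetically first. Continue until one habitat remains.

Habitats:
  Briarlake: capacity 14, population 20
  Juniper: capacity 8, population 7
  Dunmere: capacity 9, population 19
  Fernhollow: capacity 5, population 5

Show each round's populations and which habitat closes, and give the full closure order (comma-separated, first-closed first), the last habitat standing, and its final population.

Closure order: Dunmere, Briarlake, Fernhollow
Last habitat: Juniper with 51 animals

Round 1: Briarlake=20 Dunmere=19 Fernhollow=5 Juniper=7 → close Dunmere (overflow 10)
  19÷3 = 6 each, +1 to first 1
Round 2: Briarlake=27 Fernhollow=11 Juniper=13 → close Briarlake (overflow 13)
  27÷2 = 13 each, +1 to first 1
Round 3: Fernhollow=25 Juniper=26 → close Fernhollow (overflow 20)
  25÷1 = 25 each, +1 to first 0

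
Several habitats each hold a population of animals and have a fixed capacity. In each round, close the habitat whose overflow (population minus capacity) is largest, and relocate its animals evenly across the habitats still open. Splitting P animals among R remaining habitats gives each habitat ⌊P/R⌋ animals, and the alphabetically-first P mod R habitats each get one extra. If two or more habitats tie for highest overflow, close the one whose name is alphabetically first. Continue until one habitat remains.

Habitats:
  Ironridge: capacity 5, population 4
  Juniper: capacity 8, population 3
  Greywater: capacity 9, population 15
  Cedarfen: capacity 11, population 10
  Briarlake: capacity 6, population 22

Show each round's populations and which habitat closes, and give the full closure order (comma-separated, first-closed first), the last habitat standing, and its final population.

Round 1: Briarlake=22 Cedarfen=10 Greywater=15 Ironridge=4 Juniper=3 → close Briarlake (overflow 16)
  22÷4 = 5 each, +1 to first 2
Round 2: Cedarfen=16 Greywater=21 Ironridge=9 Juniper=8 → close Greywater (overflow 12)
  21÷3 = 7 each, +1 to first 0
Round 3: Cedarfen=23 Ironridge=16 Juniper=15 → close Cedarfen (overflow 12)
  23÷2 = 11 each, +1 to first 1
Round 4: Ironridge=28 Juniper=26 → close Ironridge (overflow 23)
  28÷1 = 28 each, +1 to first 0

Closure order: Briarlake, Greywater, Cedarfen, Ironridge
Last habitat: Juniper with 54 animals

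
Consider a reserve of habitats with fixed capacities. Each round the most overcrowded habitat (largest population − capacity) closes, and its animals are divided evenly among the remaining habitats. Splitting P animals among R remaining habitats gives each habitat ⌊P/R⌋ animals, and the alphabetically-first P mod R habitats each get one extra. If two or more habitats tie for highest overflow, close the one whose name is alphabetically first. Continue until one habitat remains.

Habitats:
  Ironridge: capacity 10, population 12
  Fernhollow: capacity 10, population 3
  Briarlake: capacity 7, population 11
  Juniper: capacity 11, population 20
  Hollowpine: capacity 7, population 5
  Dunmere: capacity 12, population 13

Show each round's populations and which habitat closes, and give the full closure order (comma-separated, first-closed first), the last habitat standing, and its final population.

Round 1: Briarlake=11 Dunmere=13 Fernhollow=3 Hollowpine=5 Ironridge=12 Juniper=20 → close Juniper (overflow 9)
  20÷5 = 4 each, +1 to first 0
Round 2: Briarlake=15 Dunmere=17 Fernhollow=7 Hollowpine=9 Ironridge=16 → close Briarlake (overflow 8)
  15÷4 = 3 each, +1 to first 3
Round 3: Dunmere=21 Fernhollow=11 Hollowpine=13 Ironridge=19 → close Dunmere (overflow 9)
  21÷3 = 7 each, +1 to first 0
Round 4: Fernhollow=18 Hollowpine=20 Ironridge=26 → close Ironridge (overflow 16)
  26÷2 = 13 each, +1 to first 0
Round 5: Fernhollow=31 Hollowpine=33 → close Hollowpine (overflow 26)
  33÷1 = 33 each, +1 to first 0

Closure order: Juniper, Briarlake, Dunmere, Ironridge, Hollowpine
Last habitat: Fernhollow with 64 animals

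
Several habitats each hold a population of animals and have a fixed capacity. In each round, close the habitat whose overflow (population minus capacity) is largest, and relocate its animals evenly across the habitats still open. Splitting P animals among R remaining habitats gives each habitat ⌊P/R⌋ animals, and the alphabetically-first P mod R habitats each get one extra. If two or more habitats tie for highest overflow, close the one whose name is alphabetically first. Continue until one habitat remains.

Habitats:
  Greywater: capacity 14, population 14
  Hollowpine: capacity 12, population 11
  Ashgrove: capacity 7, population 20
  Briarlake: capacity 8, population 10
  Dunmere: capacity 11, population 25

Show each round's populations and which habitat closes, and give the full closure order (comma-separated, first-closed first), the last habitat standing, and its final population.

Closure order: Dunmere, Ashgrove, Briarlake, Greywater
Last habitat: Hollowpine with 80 animals

Round 1: Ashgrove=20 Briarlake=10 Dunmere=25 Greywater=14 Hollowpine=11 → close Dunmere (overflow 14)
  25÷4 = 6 each, +1 to first 1
Round 2: Ashgrove=27 Briarlake=16 Greywater=20 Hollowpine=17 → close Ashgrove (overflow 20)
  27÷3 = 9 each, +1 to first 0
Round 3: Briarlake=25 Greywater=29 Hollowpine=26 → close Briarlake (overflow 17)
  25÷2 = 12 each, +1 to first 1
Round 4: Greywater=42 Hollowpine=38 → close Greywater (overflow 28)
  42÷1 = 42 each, +1 to first 0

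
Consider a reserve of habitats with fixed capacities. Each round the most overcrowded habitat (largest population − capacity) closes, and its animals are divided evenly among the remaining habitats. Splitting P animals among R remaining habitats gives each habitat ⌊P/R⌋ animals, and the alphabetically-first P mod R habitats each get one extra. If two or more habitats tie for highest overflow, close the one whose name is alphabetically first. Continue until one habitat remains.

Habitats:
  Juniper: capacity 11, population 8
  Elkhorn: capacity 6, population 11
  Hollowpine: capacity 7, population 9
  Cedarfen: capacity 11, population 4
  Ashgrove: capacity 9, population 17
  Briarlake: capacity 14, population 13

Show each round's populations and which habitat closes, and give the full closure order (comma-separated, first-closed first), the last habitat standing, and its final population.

Closure order: Ashgrove, Elkhorn, Hollowpine, Briarlake, Juniper
Last habitat: Cedarfen with 62 animals

Round 1: Ashgrove=17 Briarlake=13 Cedarfen=4 Elkhorn=11 Hollowpine=9 Juniper=8 → close Ashgrove (overflow 8)
  17÷5 = 3 each, +1 to first 2
Round 2: Briarlake=17 Cedarfen=8 Elkhorn=14 Hollowpine=12 Juniper=11 → close Elkhorn (overflow 8)
  14÷4 = 3 each, +1 to first 2
Round 3: Briarlake=21 Cedarfen=12 Hollowpine=15 Juniper=14 → close Hollowpine (overflow 8)
  15÷3 = 5 each, +1 to first 0
Round 4: Briarlake=26 Cedarfen=17 Juniper=19 → close Briarlake (overflow 12)
  26÷2 = 13 each, +1 to first 0
Round 5: Cedarfen=30 Juniper=32 → close Juniper (overflow 21)
  32÷1 = 32 each, +1 to first 0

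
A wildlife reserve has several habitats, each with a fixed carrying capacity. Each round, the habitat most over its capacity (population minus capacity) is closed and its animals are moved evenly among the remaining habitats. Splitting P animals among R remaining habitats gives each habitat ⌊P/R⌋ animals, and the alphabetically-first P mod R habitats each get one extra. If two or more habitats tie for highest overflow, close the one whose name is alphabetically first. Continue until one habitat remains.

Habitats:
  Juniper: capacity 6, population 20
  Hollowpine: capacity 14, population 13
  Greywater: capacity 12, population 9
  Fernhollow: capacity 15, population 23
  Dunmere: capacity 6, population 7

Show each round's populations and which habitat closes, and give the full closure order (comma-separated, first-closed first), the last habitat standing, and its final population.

Closure order: Juniper, Fernhollow, Dunmere, Hollowpine
Last habitat: Greywater with 72 animals

Round 1: Dunmere=7 Fernhollow=23 Greywater=9 Hollowpine=13 Juniper=20 → close Juniper (overflow 14)
  20÷4 = 5 each, +1 to first 0
Round 2: Dunmere=12 Fernhollow=28 Greywater=14 Hollowpine=18 → close Fernhollow (overflow 13)
  28÷3 = 9 each, +1 to first 1
Round 3: Dunmere=22 Greywater=23 Hollowpine=27 → close Dunmere (overflow 16)
  22÷2 = 11 each, +1 to first 0
Round 4: Greywater=34 Hollowpine=38 → close Hollowpine (overflow 24)
  38÷1 = 38 each, +1 to first 0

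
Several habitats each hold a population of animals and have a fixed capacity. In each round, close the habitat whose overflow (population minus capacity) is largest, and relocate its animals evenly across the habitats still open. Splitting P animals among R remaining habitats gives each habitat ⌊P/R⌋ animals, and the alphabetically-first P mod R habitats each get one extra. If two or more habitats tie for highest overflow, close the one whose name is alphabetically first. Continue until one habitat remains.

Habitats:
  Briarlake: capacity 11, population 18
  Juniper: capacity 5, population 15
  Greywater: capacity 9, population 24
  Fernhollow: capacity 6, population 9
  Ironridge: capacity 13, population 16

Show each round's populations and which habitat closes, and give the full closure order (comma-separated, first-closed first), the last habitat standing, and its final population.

Round 1: Briarlake=18 Fernhollow=9 Greywater=24 Ironridge=16 Juniper=15 → close Greywater (overflow 15)
  24÷4 = 6 each, +1 to first 0
Round 2: Briarlake=24 Fernhollow=15 Ironridge=22 Juniper=21 → close Juniper (overflow 16)
  21÷3 = 7 each, +1 to first 0
Round 3: Briarlake=31 Fernhollow=22 Ironridge=29 → close Briarlake (overflow 20)
  31÷2 = 15 each, +1 to first 1
Round 4: Fernhollow=38 Ironridge=44 → close Fernhollow (overflow 32)
  38÷1 = 38 each, +1 to first 0

Closure order: Greywater, Juniper, Briarlake, Fernhollow
Last habitat: Ironridge with 82 animals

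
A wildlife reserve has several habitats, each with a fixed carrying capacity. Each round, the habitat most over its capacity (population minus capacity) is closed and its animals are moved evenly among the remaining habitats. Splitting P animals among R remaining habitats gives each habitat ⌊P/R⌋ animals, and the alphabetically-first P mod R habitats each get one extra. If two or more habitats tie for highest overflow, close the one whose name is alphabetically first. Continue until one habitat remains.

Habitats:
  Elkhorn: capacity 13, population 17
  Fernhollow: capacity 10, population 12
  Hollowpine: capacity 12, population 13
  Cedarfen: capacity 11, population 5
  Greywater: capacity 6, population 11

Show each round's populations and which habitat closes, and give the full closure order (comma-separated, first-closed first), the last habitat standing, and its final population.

Closure order: Greywater, Elkhorn, Fernhollow, Hollowpine
Last habitat: Cedarfen with 58 animals

Round 1: Cedarfen=5 Elkhorn=17 Fernhollow=12 Greywater=11 Hollowpine=13 → close Greywater (overflow 5)
  11÷4 = 2 each, +1 to first 3
Round 2: Cedarfen=8 Elkhorn=20 Fernhollow=15 Hollowpine=15 → close Elkhorn (overflow 7)
  20÷3 = 6 each, +1 to first 2
Round 3: Cedarfen=15 Fernhollow=22 Hollowpine=21 → close Fernhollow (overflow 12)
  22÷2 = 11 each, +1 to first 0
Round 4: Cedarfen=26 Hollowpine=32 → close Hollowpine (overflow 20)
  32÷1 = 32 each, +1 to first 0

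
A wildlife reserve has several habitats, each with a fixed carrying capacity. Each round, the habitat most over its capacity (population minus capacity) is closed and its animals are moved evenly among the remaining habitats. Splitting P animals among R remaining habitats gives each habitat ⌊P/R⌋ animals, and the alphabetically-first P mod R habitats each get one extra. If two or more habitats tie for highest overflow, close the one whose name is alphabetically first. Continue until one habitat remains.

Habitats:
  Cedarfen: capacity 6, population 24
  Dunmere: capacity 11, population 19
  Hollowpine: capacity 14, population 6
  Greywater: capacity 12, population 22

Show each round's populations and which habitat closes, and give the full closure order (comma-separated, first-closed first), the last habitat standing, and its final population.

Round 1: Cedarfen=24 Dunmere=19 Greywater=22 Hollowpine=6 → close Cedarfen (overflow 18)
  24÷3 = 8 each, +1 to first 0
Round 2: Dunmere=27 Greywater=30 Hollowpine=14 → close Greywater (overflow 18)
  30÷2 = 15 each, +1 to first 0
Round 3: Dunmere=42 Hollowpine=29 → close Dunmere (overflow 31)
  42÷1 = 42 each, +1 to first 0

Closure order: Cedarfen, Greywater, Dunmere
Last habitat: Hollowpine with 71 animals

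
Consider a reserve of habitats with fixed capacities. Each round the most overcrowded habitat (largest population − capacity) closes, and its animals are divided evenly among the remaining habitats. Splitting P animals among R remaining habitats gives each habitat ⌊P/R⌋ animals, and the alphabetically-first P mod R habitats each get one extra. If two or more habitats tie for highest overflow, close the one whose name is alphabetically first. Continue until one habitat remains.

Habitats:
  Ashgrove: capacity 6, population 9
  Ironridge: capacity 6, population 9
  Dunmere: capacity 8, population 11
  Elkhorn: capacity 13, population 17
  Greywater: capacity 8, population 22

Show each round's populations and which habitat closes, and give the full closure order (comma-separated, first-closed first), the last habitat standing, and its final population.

Closure order: Greywater, Ashgrove, Dunmere, Elkhorn
Last habitat: Ironridge with 68 animals

Round 1: Ashgrove=9 Dunmere=11 Elkhorn=17 Greywater=22 Ironridge=9 → close Greywater (overflow 14)
  22÷4 = 5 each, +1 to first 2
Round 2: Ashgrove=15 Dunmere=17 Elkhorn=22 Ironridge=14 → close Ashgrove (overflow 9)
  15÷3 = 5 each, +1 to first 0
Round 3: Dunmere=22 Elkhorn=27 Ironridge=19 → close Dunmere (overflow 14)
  22÷2 = 11 each, +1 to first 0
Round 4: Elkhorn=38 Ironridge=30 → close Elkhorn (overflow 25)
  38÷1 = 38 each, +1 to first 0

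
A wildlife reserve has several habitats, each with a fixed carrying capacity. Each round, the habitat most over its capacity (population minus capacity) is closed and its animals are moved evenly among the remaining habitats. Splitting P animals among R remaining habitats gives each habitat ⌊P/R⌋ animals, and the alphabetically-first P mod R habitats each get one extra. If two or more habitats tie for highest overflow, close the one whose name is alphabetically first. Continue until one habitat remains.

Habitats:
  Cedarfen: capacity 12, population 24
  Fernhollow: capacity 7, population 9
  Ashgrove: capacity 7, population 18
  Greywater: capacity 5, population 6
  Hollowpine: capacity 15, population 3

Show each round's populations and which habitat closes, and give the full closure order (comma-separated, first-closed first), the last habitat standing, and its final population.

Round 1: Ashgrove=18 Cedarfen=24 Fernhollow=9 Greywater=6 Hollowpine=3 → close Cedarfen (overflow 12)
  24÷4 = 6 each, +1 to first 0
Round 2: Ashgrove=24 Fernhollow=15 Greywater=12 Hollowpine=9 → close Ashgrove (overflow 17)
  24÷3 = 8 each, +1 to first 0
Round 3: Fernhollow=23 Greywater=20 Hollowpine=17 → close Fernhollow (overflow 16)
  23÷2 = 11 each, +1 to first 1
Round 4: Greywater=32 Hollowpine=28 → close Greywater (overflow 27)
  32÷1 = 32 each, +1 to first 0

Closure order: Cedarfen, Ashgrove, Fernhollow, Greywater
Last habitat: Hollowpine with 60 animals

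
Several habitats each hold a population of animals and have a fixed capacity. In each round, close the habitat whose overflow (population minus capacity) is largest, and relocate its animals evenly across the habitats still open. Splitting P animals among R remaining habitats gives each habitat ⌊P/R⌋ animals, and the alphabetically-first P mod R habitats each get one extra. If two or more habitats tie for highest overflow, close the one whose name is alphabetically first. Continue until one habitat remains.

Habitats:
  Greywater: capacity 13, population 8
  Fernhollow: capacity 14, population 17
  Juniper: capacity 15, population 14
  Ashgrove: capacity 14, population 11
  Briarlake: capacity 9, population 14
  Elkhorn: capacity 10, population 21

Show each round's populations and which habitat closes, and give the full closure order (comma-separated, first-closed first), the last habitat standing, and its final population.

Round 1: Ashgrove=11 Briarlake=14 Elkhorn=21 Fernhollow=17 Greywater=8 Juniper=14 → close Elkhorn (overflow 11)
  21÷5 = 4 each, +1 to first 1
Round 2: Ashgrove=16 Briarlake=18 Fernhollow=21 Greywater=12 Juniper=18 → close Briarlake (overflow 9)
  18÷4 = 4 each, +1 to first 2
Round 3: Ashgrove=21 Fernhollow=26 Greywater=16 Juniper=22 → close Fernhollow (overflow 12)
  26÷3 = 8 each, +1 to first 2
Round 4: Ashgrove=30 Greywater=25 Juniper=30 → close Ashgrove (overflow 16)
  30÷2 = 15 each, +1 to first 0
Round 5: Greywater=40 Juniper=45 → close Juniper (overflow 30)
  45÷1 = 45 each, +1 to first 0

Closure order: Elkhorn, Briarlake, Fernhollow, Ashgrove, Juniper
Last habitat: Greywater with 85 animals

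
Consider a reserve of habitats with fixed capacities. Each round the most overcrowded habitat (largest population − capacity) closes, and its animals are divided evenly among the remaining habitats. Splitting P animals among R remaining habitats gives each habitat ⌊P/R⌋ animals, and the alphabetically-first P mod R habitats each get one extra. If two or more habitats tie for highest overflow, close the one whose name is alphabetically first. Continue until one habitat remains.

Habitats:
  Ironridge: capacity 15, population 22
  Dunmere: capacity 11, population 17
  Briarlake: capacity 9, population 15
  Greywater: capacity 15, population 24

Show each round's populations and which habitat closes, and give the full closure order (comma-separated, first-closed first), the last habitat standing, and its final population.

Closure order: Greywater, Ironridge, Briarlake
Last habitat: Dunmere with 78 animals

Round 1: Briarlake=15 Dunmere=17 Greywater=24 Ironridge=22 → close Greywater (overflow 9)
  24÷3 = 8 each, +1 to first 0
Round 2: Briarlake=23 Dunmere=25 Ironridge=30 → close Ironridge (overflow 15)
  30÷2 = 15 each, +1 to first 0
Round 3: Briarlake=38 Dunmere=40 → close Briarlake (overflow 29)
  38÷1 = 38 each, +1 to first 0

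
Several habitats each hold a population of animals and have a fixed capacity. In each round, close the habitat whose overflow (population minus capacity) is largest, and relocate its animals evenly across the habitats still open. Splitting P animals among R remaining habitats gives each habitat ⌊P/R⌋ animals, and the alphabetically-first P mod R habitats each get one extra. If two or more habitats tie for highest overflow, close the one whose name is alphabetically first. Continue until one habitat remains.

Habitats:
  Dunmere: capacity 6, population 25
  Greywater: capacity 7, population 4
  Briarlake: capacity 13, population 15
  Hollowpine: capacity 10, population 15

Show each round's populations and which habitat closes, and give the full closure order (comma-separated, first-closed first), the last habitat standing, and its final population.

Round 1: Briarlake=15 Dunmere=25 Greywater=4 Hollowpine=15 → close Dunmere (overflow 19)
  25÷3 = 8 each, +1 to first 1
Round 2: Briarlake=24 Greywater=12 Hollowpine=23 → close Hollowpine (overflow 13)
  23÷2 = 11 each, +1 to first 1
Round 3: Briarlake=36 Greywater=23 → close Briarlake (overflow 23)
  36÷1 = 36 each, +1 to first 0

Closure order: Dunmere, Hollowpine, Briarlake
Last habitat: Greywater with 59 animals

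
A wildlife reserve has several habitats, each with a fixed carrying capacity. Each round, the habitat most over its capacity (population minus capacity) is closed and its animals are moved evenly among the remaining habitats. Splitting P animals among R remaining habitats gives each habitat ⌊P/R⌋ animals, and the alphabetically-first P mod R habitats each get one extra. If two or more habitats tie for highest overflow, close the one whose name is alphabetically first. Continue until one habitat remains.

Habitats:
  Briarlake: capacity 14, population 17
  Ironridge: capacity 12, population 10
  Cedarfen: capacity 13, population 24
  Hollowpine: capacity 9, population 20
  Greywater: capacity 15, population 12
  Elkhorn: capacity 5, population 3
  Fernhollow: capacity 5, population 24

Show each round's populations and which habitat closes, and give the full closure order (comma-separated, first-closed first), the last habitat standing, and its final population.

Closure order: Fernhollow, Cedarfen, Hollowpine, Briarlake, Elkhorn, Greywater
Last habitat: Ironridge with 110 animals

Round 1: Briarlake=17 Cedarfen=24 Elkhorn=3 Fernhollow=24 Greywater=12 Hollowpine=20 Ironridge=10 → close Fernhollow (overflow 19)
  24÷6 = 4 each, +1 to first 0
Round 2: Briarlake=21 Cedarfen=28 Elkhorn=7 Greywater=16 Hollowpine=24 Ironridge=14 → close Cedarfen (overflow 15)
  28÷5 = 5 each, +1 to first 3
Round 3: Briarlake=27 Elkhorn=13 Greywater=22 Hollowpine=29 Ironridge=19 → close Hollowpine (overflow 20)
  29÷4 = 7 each, +1 to first 1
Round 4: Briarlake=35 Elkhorn=20 Greywater=29 Ironridge=26 → close Briarlake (overflow 21)
  35÷3 = 11 each, +1 to first 2
Round 5: Elkhorn=32 Greywater=41 Ironridge=37 → close Elkhorn (overflow 27)
  32÷2 = 16 each, +1 to first 0
Round 6: Greywater=57 Ironridge=53 → close Greywater (overflow 42)
  57÷1 = 57 each, +1 to first 0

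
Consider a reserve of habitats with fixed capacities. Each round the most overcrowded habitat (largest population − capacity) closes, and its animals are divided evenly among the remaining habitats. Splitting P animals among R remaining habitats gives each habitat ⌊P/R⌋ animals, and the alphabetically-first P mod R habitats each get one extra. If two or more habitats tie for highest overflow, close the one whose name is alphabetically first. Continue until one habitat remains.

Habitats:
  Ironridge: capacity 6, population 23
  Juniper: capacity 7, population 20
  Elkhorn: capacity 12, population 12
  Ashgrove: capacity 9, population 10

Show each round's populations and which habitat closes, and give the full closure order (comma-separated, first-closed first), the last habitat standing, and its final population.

Round 1: Ashgrove=10 Elkhorn=12 Ironridge=23 Juniper=20 → close Ironridge (overflow 17)
  23÷3 = 7 each, +1 to first 2
Round 2: Ashgrove=18 Elkhorn=20 Juniper=27 → close Juniper (overflow 20)
  27÷2 = 13 each, +1 to first 1
Round 3: Ashgrove=32 Elkhorn=33 → close Ashgrove (overflow 23)
  32÷1 = 32 each, +1 to first 0

Closure order: Ironridge, Juniper, Ashgrove
Last habitat: Elkhorn with 65 animals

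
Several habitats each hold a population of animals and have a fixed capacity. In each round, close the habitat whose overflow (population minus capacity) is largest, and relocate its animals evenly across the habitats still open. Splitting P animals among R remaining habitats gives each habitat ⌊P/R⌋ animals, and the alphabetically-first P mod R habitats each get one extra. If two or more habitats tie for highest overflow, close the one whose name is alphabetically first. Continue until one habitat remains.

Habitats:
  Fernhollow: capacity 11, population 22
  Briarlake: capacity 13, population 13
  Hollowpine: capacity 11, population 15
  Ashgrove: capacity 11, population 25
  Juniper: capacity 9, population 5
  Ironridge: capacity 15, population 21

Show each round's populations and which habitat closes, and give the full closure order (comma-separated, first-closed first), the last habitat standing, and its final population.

Closure order: Ashgrove, Fernhollow, Ironridge, Hollowpine, Briarlake
Last habitat: Juniper with 101 animals

Round 1: Ashgrove=25 Briarlake=13 Fernhollow=22 Hollowpine=15 Ironridge=21 Juniper=5 → close Ashgrove (overflow 14)
  25÷5 = 5 each, +1 to first 0
Round 2: Briarlake=18 Fernhollow=27 Hollowpine=20 Ironridge=26 Juniper=10 → close Fernhollow (overflow 16)
  27÷4 = 6 each, +1 to first 3
Round 3: Briarlake=25 Hollowpine=27 Ironridge=33 Juniper=16 → close Ironridge (overflow 18)
  33÷3 = 11 each, +1 to first 0
Round 4: Briarlake=36 Hollowpine=38 Juniper=27 → close Hollowpine (overflow 27)
  38÷2 = 19 each, +1 to first 0
Round 5: Briarlake=55 Juniper=46 → close Briarlake (overflow 42)
  55÷1 = 55 each, +1 to first 0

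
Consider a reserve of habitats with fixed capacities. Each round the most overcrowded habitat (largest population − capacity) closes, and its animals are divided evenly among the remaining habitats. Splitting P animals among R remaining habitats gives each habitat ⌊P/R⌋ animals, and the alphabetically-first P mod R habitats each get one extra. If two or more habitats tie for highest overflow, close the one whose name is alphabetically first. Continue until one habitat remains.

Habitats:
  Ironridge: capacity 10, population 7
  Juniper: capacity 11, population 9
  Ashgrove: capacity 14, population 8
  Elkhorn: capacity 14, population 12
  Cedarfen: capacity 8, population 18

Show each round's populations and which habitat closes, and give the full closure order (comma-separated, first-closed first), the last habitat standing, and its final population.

Closure order: Cedarfen, Elkhorn, Ironridge, Juniper
Last habitat: Ashgrove with 54 animals

Round 1: Ashgrove=8 Cedarfen=18 Elkhorn=12 Ironridge=7 Juniper=9 → close Cedarfen (overflow 10)
  18÷4 = 4 each, +1 to first 2
Round 2: Ashgrove=13 Elkhorn=17 Ironridge=11 Juniper=13 → close Elkhorn (overflow 3)
  17÷3 = 5 each, +1 to first 2
Round 3: Ashgrove=19 Ironridge=17 Juniper=18 → close Ironridge (overflow 7)
  17÷2 = 8 each, +1 to first 1
Round 4: Ashgrove=28 Juniper=26 → close Juniper (overflow 15)
  26÷1 = 26 each, +1 to first 0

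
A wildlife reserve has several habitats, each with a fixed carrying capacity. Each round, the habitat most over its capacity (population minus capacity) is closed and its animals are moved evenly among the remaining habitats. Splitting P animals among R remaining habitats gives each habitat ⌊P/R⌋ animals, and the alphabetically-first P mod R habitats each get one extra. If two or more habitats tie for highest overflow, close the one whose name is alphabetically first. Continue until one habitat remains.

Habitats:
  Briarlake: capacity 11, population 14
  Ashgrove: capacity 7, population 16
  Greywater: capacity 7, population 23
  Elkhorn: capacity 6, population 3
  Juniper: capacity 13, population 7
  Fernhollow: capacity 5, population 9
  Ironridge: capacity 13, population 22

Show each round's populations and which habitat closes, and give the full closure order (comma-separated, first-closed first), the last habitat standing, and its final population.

Round 1: Ashgrove=16 Briarlake=14 Elkhorn=3 Fernhollow=9 Greywater=23 Ironridge=22 Juniper=7 → close Greywater (overflow 16)
  23÷6 = 3 each, +1 to first 5
Round 2: Ashgrove=20 Briarlake=18 Elkhorn=7 Fernhollow=13 Ironridge=26 Juniper=10 → close Ashgrove (overflow 13)
  20÷5 = 4 each, +1 to first 0
Round 3: Briarlake=22 Elkhorn=11 Fernhollow=17 Ironridge=30 Juniper=14 → close Ironridge (overflow 17)
  30÷4 = 7 each, +1 to first 2
Round 4: Briarlake=30 Elkhorn=19 Fernhollow=24 Juniper=21 → close Briarlake (overflow 19)
  30÷3 = 10 each, +1 to first 0
Round 5: Elkhorn=29 Fernhollow=34 Juniper=31 → close Fernhollow (overflow 29)
  34÷2 = 17 each, +1 to first 0
Round 6: Elkhorn=46 Juniper=48 → close Elkhorn (overflow 40)
  46÷1 = 46 each, +1 to first 0

Closure order: Greywater, Ashgrove, Ironridge, Briarlake, Fernhollow, Elkhorn
Last habitat: Juniper with 94 animals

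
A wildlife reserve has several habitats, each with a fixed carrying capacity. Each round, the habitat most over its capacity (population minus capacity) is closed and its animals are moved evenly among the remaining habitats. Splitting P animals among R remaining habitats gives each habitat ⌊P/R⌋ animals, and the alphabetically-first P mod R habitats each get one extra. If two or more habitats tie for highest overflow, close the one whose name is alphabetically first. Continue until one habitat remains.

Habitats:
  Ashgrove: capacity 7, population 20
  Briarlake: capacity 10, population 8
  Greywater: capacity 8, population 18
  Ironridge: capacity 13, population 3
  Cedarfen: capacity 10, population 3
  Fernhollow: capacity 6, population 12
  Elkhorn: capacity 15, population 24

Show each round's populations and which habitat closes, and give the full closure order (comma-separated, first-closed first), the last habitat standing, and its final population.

Closure order: Ashgrove, Greywater, Elkhorn, Fernhollow, Briarlake, Cedarfen
Last habitat: Ironridge with 88 animals

Round 1: Ashgrove=20 Briarlake=8 Cedarfen=3 Elkhorn=24 Fernhollow=12 Greywater=18 Ironridge=3 → close Ashgrove (overflow 13)
  20÷6 = 3 each, +1 to first 2
Round 2: Briarlake=12 Cedarfen=7 Elkhorn=27 Fernhollow=15 Greywater=21 Ironridge=6 → close Greywater (overflow 13)
  21÷5 = 4 each, +1 to first 1
Round 3: Briarlake=17 Cedarfen=11 Elkhorn=31 Fernhollow=19 Ironridge=10 → close Elkhorn (overflow 16)
  31÷4 = 7 each, +1 to first 3
Round 4: Briarlake=25 Cedarfen=19 Fernhollow=27 Ironridge=17 → close Fernhollow (overflow 21)
  27÷3 = 9 each, +1 to first 0
Round 5: Briarlake=34 Cedarfen=28 Ironridge=26 → close Briarlake (overflow 24)
  34÷2 = 17 each, +1 to first 0
Round 6: Cedarfen=45 Ironridge=43 → close Cedarfen (overflow 35)
  45÷1 = 45 each, +1 to first 0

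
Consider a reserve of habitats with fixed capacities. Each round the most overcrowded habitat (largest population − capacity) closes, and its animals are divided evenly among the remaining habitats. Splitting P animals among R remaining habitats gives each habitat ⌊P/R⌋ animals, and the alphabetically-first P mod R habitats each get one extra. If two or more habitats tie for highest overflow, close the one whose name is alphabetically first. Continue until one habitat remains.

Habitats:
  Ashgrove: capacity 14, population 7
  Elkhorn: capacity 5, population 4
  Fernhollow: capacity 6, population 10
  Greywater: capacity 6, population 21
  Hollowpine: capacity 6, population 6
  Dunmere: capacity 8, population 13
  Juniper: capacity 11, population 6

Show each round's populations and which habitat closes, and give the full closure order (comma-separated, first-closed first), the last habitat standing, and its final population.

Closure order: Greywater, Dunmere, Fernhollow, Elkhorn, Hollowpine, Ashgrove
Last habitat: Juniper with 67 animals

Round 1: Ashgrove=7 Dunmere=13 Elkhorn=4 Fernhollow=10 Greywater=21 Hollowpine=6 Juniper=6 → close Greywater (overflow 15)
  21÷6 = 3 each, +1 to first 3
Round 2: Ashgrove=11 Dunmere=17 Elkhorn=8 Fernhollow=13 Hollowpine=9 Juniper=9 → close Dunmere (overflow 9)
  17÷5 = 3 each, +1 to first 2
Round 3: Ashgrove=15 Elkhorn=12 Fernhollow=16 Hollowpine=12 Juniper=12 → close Fernhollow (overflow 10)
  16÷4 = 4 each, +1 to first 0
Round 4: Ashgrove=19 Elkhorn=16 Hollowpine=16 Juniper=16 → close Elkhorn (overflow 11)
  16÷3 = 5 each, +1 to first 1
Round 5: Ashgrove=25 Hollowpine=21 Juniper=21 → close Hollowpine (overflow 15)
  21÷2 = 10 each, +1 to first 1
Round 6: Ashgrove=36 Juniper=31 → close Ashgrove (overflow 22)
  36÷1 = 36 each, +1 to first 0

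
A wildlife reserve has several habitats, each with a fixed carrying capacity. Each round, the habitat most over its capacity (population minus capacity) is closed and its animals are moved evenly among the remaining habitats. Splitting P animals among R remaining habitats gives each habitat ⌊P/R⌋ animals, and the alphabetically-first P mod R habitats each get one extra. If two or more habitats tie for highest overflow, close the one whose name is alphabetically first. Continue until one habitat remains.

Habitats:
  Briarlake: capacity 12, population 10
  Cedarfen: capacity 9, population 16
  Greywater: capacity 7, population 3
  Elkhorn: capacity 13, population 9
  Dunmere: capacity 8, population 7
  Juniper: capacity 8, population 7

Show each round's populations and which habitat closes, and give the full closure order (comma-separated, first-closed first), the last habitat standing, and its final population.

Closure order: Cedarfen, Briarlake, Dunmere, Juniper, Elkhorn
Last habitat: Greywater with 52 animals

Round 1: Briarlake=10 Cedarfen=16 Dunmere=7 Elkhorn=9 Greywater=3 Juniper=7 → close Cedarfen (overflow 7)
  16÷5 = 3 each, +1 to first 1
Round 2: Briarlake=14 Dunmere=10 Elkhorn=12 Greywater=6 Juniper=10 → close Briarlake (overflow 2)
  14÷4 = 3 each, +1 to first 2
Round 3: Dunmere=14 Elkhorn=16 Greywater=9 Juniper=13 → close Dunmere (overflow 6)
  14÷3 = 4 each, +1 to first 2
Round 4: Elkhorn=21 Greywater=14 Juniper=17 → close Juniper (overflow 9)
  17÷2 = 8 each, +1 to first 1
Round 5: Elkhorn=30 Greywater=22 → close Elkhorn (overflow 17)
  30÷1 = 30 each, +1 to first 0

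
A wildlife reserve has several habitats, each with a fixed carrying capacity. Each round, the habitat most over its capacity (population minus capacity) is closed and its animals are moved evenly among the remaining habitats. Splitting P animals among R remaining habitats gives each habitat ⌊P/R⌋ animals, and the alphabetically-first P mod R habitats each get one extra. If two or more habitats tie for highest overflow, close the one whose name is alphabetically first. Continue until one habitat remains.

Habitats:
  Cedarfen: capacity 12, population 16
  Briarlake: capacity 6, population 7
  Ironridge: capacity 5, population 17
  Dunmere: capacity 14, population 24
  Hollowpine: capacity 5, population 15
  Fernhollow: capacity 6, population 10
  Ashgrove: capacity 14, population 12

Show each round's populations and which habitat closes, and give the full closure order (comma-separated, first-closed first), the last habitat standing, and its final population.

Round 1: Ashgrove=12 Briarlake=7 Cedarfen=16 Dunmere=24 Fernhollow=10 Hollowpine=15 Ironridge=17 → close Ironridge (overflow 12)
  17÷6 = 2 each, +1 to first 5
Round 2: Ashgrove=15 Briarlake=10 Cedarfen=19 Dunmere=27 Fernhollow=13 Hollowpine=17 → close Dunmere (overflow 13)
  27÷5 = 5 each, +1 to first 2
Round 3: Ashgrove=21 Briarlake=16 Cedarfen=24 Fernhollow=18 Hollowpine=22 → close Hollowpine (overflow 17)
  22÷4 = 5 each, +1 to first 2
Round 4: Ashgrove=27 Briarlake=22 Cedarfen=29 Fernhollow=23 → close Cedarfen (overflow 17)
  29÷3 = 9 each, +1 to first 2
Round 5: Ashgrove=37 Briarlake=32 Fernhollow=32 → close Briarlake (overflow 26)
  32÷2 = 16 each, +1 to first 0
Round 6: Ashgrove=53 Fernhollow=48 → close Fernhollow (overflow 42)
  48÷1 = 48 each, +1 to first 0

Closure order: Ironridge, Dunmere, Hollowpine, Cedarfen, Briarlake, Fernhollow
Last habitat: Ashgrove with 101 animals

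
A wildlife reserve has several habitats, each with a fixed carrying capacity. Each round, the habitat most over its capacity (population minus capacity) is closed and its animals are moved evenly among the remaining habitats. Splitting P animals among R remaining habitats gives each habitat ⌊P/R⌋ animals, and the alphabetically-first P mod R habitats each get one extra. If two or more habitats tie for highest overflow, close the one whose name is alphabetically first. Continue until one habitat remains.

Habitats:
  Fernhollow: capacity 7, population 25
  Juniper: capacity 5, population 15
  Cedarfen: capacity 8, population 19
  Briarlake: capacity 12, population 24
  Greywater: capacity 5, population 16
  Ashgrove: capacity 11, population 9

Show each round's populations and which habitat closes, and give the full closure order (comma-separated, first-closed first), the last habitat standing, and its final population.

Round 1: Ashgrove=9 Briarlake=24 Cedarfen=19 Fernhollow=25 Greywater=16 Juniper=15 → close Fernhollow (overflow 18)
  25÷5 = 5 each, +1 to first 0
Round 2: Ashgrove=14 Briarlake=29 Cedarfen=24 Greywater=21 Juniper=20 → close Briarlake (overflow 17)
  29÷4 = 7 each, +1 to first 1
Round 3: Ashgrove=22 Cedarfen=31 Greywater=28 Juniper=27 → close Cedarfen (overflow 23)
  31÷3 = 10 each, +1 to first 1
Round 4: Ashgrove=33 Greywater=38 Juniper=37 → close Greywater (overflow 33)
  38÷2 = 19 each, +1 to first 0
Round 5: Ashgrove=52 Juniper=56 → close Juniper (overflow 51)
  56÷1 = 56 each, +1 to first 0

Closure order: Fernhollow, Briarlake, Cedarfen, Greywater, Juniper
Last habitat: Ashgrove with 108 animals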